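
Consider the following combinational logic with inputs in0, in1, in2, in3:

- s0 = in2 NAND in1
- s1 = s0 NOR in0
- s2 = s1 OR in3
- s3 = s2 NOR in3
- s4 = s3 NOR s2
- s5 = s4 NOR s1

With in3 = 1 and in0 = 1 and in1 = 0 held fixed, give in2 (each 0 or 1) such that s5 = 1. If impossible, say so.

in2=0

s5 = s4 NOR s1 must be 1, so both s4 = 0 and s1 = 0.
Check with in3 = 1 and in0 = 1 and in1 = 0 and in2=0:
s0 = in2 NAND in1 = 0 NAND 0 = 1
s1 = s0 NOR in0 = 1 NOR 1 = 0
s2 = s1 OR in3 = 0 OR 1 = 1
s3 = s2 NOR in3 = 1 NOR 1 = 0
s4 = s3 NOR s2 = 0 NOR 1 = 0
s5 = s4 NOR s1 = 0 NOR 0 = 1
So s5 = 1.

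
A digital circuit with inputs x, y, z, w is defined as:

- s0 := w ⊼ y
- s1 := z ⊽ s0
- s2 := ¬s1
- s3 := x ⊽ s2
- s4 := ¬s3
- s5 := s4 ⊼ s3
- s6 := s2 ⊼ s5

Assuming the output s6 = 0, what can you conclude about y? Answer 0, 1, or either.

either

Both values of y occur among assignments with s6 = 0:
  y=0: x=0, y=0, z=0, w=0
  y=1: x=0, y=1, z=0, w=0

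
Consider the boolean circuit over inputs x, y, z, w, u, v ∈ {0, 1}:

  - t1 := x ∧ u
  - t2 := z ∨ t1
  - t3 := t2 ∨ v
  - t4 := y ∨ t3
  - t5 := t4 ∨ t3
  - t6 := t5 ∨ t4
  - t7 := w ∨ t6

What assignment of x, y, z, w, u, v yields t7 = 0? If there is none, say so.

t7 = w ∨ t6 must be 0, so both w = 0 and t6 = 0.
t6 = t5 ∨ t4 must be 0, so both t5 = 0 and t4 = 0.
Check with x=0, y=0, z=0, w=0, u=1, v=0:
t1 = x ∧ u = 0 ∧ 1 = 0
t2 = z ∨ t1 = 0 ∨ 0 = 0
t3 = t2 ∨ v = 0 ∨ 0 = 0
t4 = y ∨ t3 = 0 ∨ 0 = 0
t5 = t4 ∨ t3 = 0 ∨ 0 = 0
t6 = t5 ∨ t4 = 0 ∨ 0 = 0
t7 = w ∨ t6 = 0 ∨ 0 = 0
So t7 = 0 as required.

x=0, y=0, z=0, w=0, u=1, v=0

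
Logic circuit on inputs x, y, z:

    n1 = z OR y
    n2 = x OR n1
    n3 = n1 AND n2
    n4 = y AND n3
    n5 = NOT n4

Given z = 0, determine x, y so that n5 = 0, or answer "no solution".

Check with z = 0 and x=0, y=1:
n1 = z OR y = 0 OR 1 = 1
n2 = x OR n1 = 0 OR 1 = 1
n3 = n1 AND n2 = 1 AND 1 = 1
n4 = y AND n3 = 1 AND 1 = 1
n5 = NOT n4 = NOT 1 = 0
So n5 = 0.

x=0, y=1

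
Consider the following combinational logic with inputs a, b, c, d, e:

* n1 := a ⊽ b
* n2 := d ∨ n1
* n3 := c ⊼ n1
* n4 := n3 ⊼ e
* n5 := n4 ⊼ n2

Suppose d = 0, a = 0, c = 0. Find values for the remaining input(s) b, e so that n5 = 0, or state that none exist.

n5 = n4 ⊼ n2 must be 0, so both n4 = 1 and n2 = 1.
n4 = n3 ⊼ e must be 1, so at least one of n3, e is 0.
Check with d = 0, a = 0, c = 0 and b=0, e=0:
n1 = a ⊽ b = 0 ⊽ 0 = 1
n2 = d ∨ n1 = 0 ∨ 1 = 1
n3 = c ⊼ n1 = 0 ⊼ 1 = 1
n4 = n3 ⊼ e = 1 ⊼ 0 = 1
n5 = n4 ⊼ n2 = 1 ⊼ 1 = 0
So n5 = 0.

b=0, e=0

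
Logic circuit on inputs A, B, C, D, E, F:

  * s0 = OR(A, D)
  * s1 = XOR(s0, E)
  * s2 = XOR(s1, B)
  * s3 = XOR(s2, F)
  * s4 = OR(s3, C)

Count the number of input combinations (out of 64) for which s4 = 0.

16

s4 = OR(s3, C) must be 0, so both s3 = 0 and C = 0.
s3 = XOR(s2, F) must be 0, so s2 and F are equal.
Enumerating the 64 input combinations, 16 give s4 = 0 and 48 give s4 = 1.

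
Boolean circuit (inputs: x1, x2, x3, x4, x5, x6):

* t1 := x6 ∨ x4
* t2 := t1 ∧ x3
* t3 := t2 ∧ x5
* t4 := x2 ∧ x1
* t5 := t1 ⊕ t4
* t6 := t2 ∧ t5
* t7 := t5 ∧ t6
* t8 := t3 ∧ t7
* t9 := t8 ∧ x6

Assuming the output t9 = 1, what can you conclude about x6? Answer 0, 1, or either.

1

t9 = t8 ∧ x6 must be 1, so both t8 = 1 and x6 = 1.
t8 = t3 ∧ t7 must be 1, so both t3 = 1 and t7 = 1.
t3 = t2 ∧ x5 must be 1, so both t2 = 1 and x5 = 1.
Every assignment with t9 = 1 has x6 = 1; there are 6 such assignment(s).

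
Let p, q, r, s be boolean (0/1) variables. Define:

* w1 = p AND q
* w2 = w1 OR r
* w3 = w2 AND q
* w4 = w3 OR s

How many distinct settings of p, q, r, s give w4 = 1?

w4 = w3 OR s must be 1, so at least one of w3, s is 1.
Enumerating the 16 input combinations, 11 give w4 = 1 and 5 give w4 = 0.

11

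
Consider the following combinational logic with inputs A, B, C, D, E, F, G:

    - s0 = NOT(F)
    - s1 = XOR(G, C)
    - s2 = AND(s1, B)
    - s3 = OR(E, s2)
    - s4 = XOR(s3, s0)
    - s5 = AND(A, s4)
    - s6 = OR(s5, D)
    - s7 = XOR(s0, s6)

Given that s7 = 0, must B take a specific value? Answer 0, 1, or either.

Both values of B occur among assignments with s7 = 0:
  B=0: A=0, B=0, C=0, D=0, E=0, F=1, G=0
  B=1: A=0, B=1, C=0, D=0, E=0, F=1, G=0

either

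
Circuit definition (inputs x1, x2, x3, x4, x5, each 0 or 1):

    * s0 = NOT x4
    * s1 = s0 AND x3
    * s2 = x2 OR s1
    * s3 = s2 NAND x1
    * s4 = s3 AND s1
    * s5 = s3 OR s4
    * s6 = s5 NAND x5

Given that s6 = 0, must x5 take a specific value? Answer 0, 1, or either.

s6 = s5 NAND x5 must be 0, so both s5 = 1 and x5 = 1.
s5 = s3 OR s4 must be 1, so at least one of s3, s4 is 1.
Every assignment with s6 = 0 has x5 = 1; there are 11 such assignment(s).

1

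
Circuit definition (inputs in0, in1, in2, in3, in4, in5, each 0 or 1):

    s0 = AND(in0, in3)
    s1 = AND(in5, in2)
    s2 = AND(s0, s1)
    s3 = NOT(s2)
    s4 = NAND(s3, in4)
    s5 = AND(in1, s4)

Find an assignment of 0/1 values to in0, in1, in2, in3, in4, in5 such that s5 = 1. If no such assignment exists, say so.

Check with in0=1 in1=1 in2=1 in3=1 in4=1 in5=1:
s0 = AND(in0, in3) = AND(1, 1) = 1
s1 = AND(in5, in2) = AND(1, 1) = 1
s2 = AND(s0, s1) = AND(1, 1) = 1
s3 = NOT(s2) = NOT 1 = 0
s4 = NAND(s3, in4) = NAND(0, 1) = 1
s5 = AND(in1, s4) = AND(1, 1) = 1
So s5 = 1 as required.

in0=1 in1=1 in2=1 in3=1 in4=1 in5=1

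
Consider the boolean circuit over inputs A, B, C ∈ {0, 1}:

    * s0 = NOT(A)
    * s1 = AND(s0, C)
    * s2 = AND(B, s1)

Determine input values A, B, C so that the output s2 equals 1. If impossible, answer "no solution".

s2 = AND(B, s1) must be 1, so both B = 1 and s1 = 1.
s1 = AND(s0, C) must be 1, so both s0 = 1 and C = 1.
s0 = NOT(A) must be 1, so A = 0.
Check with A=0, B=1, C=1:
s0 = NOT(A) = NOT 0 = 1
s1 = AND(s0, C) = AND(1, 1) = 1
s2 = AND(B, s1) = AND(1, 1) = 1
So s2 = 1 as required.

A=0, B=1, C=1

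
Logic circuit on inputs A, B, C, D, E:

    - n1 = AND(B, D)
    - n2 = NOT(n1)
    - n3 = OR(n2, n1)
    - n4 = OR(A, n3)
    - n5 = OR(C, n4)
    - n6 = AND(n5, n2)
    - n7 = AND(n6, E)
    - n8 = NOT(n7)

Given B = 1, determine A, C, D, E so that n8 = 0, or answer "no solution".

A=1, C=1, D=0, E=1

Check with B = 1 and A=1, C=1, D=0, E=1:
n1 = AND(B, D) = AND(1, 0) = 0
n2 = NOT(n1) = NOT 0 = 1
n3 = OR(n2, n1) = OR(1, 0) = 1
n4 = OR(A, n3) = OR(1, 1) = 1
n5 = OR(C, n4) = OR(1, 1) = 1
n6 = AND(n5, n2) = AND(1, 1) = 1
n7 = AND(n6, E) = AND(1, 1) = 1
n8 = NOT(n7) = NOT 1 = 0
So n8 = 0.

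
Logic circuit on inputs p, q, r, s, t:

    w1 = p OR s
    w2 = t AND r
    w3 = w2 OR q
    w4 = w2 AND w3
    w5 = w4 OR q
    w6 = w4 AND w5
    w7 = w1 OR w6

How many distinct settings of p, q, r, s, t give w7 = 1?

26

w7 = w1 OR w6 must be 1, so at least one of w1, w6 is 1.
Enumerating the 32 input combinations, 26 give w7 = 1 and 6 give w7 = 0.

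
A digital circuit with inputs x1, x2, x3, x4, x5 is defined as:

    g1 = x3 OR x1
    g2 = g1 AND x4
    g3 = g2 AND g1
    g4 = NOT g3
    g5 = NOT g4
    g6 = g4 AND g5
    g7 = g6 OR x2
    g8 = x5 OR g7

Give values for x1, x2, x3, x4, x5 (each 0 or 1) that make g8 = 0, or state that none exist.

x1=0 x2=0 x3=0 x4=1 x5=0

Check with x1=0 x2=0 x3=0 x4=1 x5=0:
g1 = x3 OR x1 = 0 OR 0 = 0
g2 = g1 AND x4 = 0 AND 1 = 0
g3 = g2 AND g1 = 0 AND 0 = 0
g4 = NOT g3 = NOT 0 = 1
g5 = NOT g4 = NOT 1 = 0
g6 = g4 AND g5 = 1 AND 0 = 0
g7 = g6 OR x2 = 0 OR 0 = 0
g8 = x5 OR g7 = 0 OR 0 = 0
So g8 = 0 as required.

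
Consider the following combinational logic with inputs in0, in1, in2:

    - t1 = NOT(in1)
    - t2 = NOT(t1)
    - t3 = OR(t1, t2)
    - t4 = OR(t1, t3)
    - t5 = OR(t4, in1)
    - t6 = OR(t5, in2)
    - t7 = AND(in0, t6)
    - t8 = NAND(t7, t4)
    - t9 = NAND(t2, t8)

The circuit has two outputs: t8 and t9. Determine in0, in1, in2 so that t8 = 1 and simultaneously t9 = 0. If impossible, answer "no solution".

Check with in0=0, in1=1, in2=1:
t1 = NOT(in1) = NOT 1 = 0
t2 = NOT(t1) = NOT 0 = 1
t3 = OR(t1, t2) = OR(0, 1) = 1
t4 = OR(t1, t3) = OR(0, 1) = 1
t5 = OR(t4, in1) = OR(1, 1) = 1
t6 = OR(t5, in2) = OR(1, 1) = 1
t7 = AND(in0, t6) = AND(0, 1) = 0
t8 = NAND(t7, t4) = NAND(0, 1) = 1
t9 = NAND(t2, t8) = NAND(1, 1) = 0
So t8 = 1 and t9 = 0.

in0=0, in1=1, in2=1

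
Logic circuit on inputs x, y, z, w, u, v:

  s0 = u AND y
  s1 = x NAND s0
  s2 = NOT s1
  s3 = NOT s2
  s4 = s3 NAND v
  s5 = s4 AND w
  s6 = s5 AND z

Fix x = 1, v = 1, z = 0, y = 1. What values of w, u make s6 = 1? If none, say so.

With x = 1, v = 1, z = 0, y = 1 fixed, none of the 4 settings of w, u give s6 = 1.
For example, with w=0, u=0:
s0 = u AND y = 0 AND 1 = 0
s1 = x NAND s0 = 1 NAND 0 = 1
s2 = NOT s1 = NOT 1 = 0
s3 = NOT s2 = NOT 0 = 1
s4 = s3 NAND v = 1 NAND 1 = 0
s5 = s4 AND w = 0 AND 0 = 0
s6 = s5 AND z = 0 AND 0 = 0
giving s6 = 0 ≠ 1.

no solution exists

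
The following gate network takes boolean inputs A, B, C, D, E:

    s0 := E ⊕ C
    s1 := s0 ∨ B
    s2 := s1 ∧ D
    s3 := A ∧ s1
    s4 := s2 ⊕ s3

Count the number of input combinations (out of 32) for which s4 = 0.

20

s4 = s2 ⊕ s3 must be 0, so s2 and s3 are equal.
Enumerating the 32 input combinations, 20 give s4 = 0 and 12 give s4 = 1.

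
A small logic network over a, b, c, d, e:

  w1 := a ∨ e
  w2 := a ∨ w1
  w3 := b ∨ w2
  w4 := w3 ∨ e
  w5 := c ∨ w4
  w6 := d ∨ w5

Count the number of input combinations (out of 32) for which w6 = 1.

31

w6 = d ∨ w5 must be 1, so at least one of d, w5 is 1.
Enumerating the 32 input combinations, 31 give w6 = 1 and 1 give w6 = 0.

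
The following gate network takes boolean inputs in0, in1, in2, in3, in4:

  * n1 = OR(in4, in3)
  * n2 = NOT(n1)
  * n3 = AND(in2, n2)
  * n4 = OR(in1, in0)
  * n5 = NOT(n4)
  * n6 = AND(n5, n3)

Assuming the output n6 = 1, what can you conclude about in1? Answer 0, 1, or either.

0

n6 = AND(n5, n3) must be 1, so both n5 = 1 and n3 = 1.
n5 = NOT(n4) must be 1, so n4 = 0.
n3 = AND(in2, n2) must be 1, so both in2 = 1 and n2 = 1.
Every assignment with n6 = 1 has in1 = 0; there are 1 such assignment(s).
  in0=0, in1=0, in2=1, in3=0, in4=0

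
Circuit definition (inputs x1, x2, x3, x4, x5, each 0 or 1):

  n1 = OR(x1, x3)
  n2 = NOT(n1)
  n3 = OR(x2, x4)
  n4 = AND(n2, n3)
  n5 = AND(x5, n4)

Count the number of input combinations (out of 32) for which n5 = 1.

3

n5 = AND(x5, n4) must be 1, so both x5 = 1 and n4 = 1.
n4 = AND(n2, n3) must be 1, so both n2 = 1 and n3 = 1.
n2 = NOT(n1) must be 1, so n1 = 0.
Satisfying assignments:
  x1=0, x2=0, x3=0, x4=1, x5=1
  x1=0, x2=1, x3=0, x4=0, x5=1
  x1=0, x2=1, x3=0, x4=1, x5=1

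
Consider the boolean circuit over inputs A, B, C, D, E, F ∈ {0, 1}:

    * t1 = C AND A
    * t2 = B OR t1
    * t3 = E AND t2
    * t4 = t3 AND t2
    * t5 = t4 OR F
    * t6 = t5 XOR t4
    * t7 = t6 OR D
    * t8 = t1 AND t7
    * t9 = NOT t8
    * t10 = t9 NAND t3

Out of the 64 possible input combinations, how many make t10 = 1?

t10 = t9 NAND t3 must be 1, so at least one of t9, t3 is 0.
Enumerating the 64 input combinations, 48 give t10 = 1 and 16 give t10 = 0.

48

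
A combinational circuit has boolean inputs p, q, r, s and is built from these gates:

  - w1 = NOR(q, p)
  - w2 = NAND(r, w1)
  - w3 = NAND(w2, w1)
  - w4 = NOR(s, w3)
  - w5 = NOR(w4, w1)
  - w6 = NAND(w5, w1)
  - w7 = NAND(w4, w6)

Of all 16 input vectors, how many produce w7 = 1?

15

w7 = NAND(w4, w6) must be 1, so at least one of w4, w6 is 0.
Enumerating the 16 input combinations, 15 give w7 = 1 and 1 give w7 = 0.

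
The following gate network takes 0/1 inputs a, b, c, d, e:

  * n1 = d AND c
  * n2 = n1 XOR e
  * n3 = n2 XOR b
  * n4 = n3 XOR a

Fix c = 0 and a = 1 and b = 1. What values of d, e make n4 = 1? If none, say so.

n4 = n3 XOR a must be 1, so n3 and a differ.
Check with c = 0 and a = 1 and b = 1 and d=1, e=1:
n1 = d AND c = 1 AND 0 = 0
n2 = n1 XOR e = 0 XOR 1 = 1
n3 = n2 XOR b = 1 XOR 1 = 0
n4 = n3 XOR a = 0 XOR 1 = 1
So n4 = 1.

d=1 e=1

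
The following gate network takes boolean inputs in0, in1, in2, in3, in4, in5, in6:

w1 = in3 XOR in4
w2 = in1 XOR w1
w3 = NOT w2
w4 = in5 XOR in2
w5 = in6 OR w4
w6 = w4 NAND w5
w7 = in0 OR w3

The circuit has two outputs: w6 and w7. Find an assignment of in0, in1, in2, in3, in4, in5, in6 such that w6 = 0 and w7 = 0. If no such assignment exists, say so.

Check with in0=0, in1=1, in2=0, in3=0, in4=0, in5=1, in6=1:
w1 = in3 XOR in4 = 0 XOR 0 = 0
w2 = in1 XOR w1 = 1 XOR 0 = 1
w3 = NOT w2 = NOT 1 = 0
w4 = in5 XOR in2 = 1 XOR 0 = 1
w5 = in6 OR w4 = 1 OR 1 = 1
w6 = w4 NAND w5 = 1 NAND 1 = 0
w7 = in0 OR w3 = 0 OR 0 = 0
So w6 = 0 and w7 = 0.

in0=0, in1=1, in2=0, in3=0, in4=0, in5=1, in6=1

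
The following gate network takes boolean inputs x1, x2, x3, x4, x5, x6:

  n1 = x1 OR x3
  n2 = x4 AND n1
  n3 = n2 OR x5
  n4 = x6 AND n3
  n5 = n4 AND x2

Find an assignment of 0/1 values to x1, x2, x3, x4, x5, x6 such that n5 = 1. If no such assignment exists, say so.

x1=0, x2=1, x3=0, x4=1, x5=1, x6=1

n5 = n4 AND x2 must be 1, so both n4 = 1 and x2 = 1.
n4 = x6 AND n3 must be 1, so both x6 = 1 and n3 = 1.
n3 = n2 OR x5 must be 1, so at least one of n2, x5 is 1.
Check with x1=0, x2=1, x3=0, x4=1, x5=1, x6=1:
n1 = x1 OR x3 = 0 OR 0 = 0
n2 = x4 AND n1 = 1 AND 0 = 0
n3 = n2 OR x5 = 0 OR 1 = 1
n4 = x6 AND n3 = 1 AND 1 = 1
n5 = n4 AND x2 = 1 AND 1 = 1
So n5 = 1 as required.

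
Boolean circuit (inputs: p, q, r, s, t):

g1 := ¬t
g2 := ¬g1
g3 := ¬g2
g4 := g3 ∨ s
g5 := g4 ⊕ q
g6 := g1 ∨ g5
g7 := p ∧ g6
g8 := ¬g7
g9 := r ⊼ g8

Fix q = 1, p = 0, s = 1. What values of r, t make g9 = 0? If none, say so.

g9 = r ⊼ g8 must be 0, so both r = 1 and g8 = 1.
Check with q = 1, p = 0, s = 1 and r=1, t=1:
g1 = ¬t = ¬1 = 0
g2 = ¬g1 = ¬0 = 1
g3 = ¬g2 = ¬1 = 0
g4 = g3 ∨ s = 0 ∨ 1 = 1
g5 = g4 ⊕ q = 1 ⊕ 1 = 0
g6 = g1 ∨ g5 = 0 ∨ 0 = 0
g7 = p ∧ g6 = 0 ∧ 0 = 0
g8 = ¬g7 = ¬0 = 1
g9 = r ⊼ g8 = 1 ⊼ 1 = 0
So g9 = 0.

r=1 t=1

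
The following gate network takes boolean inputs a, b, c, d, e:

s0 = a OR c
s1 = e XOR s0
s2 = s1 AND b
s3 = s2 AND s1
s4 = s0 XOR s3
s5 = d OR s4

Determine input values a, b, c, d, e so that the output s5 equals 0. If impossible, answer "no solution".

Check with a=1, b=1, c=0, d=0, e=0:
s0 = a OR c = 1 OR 0 = 1
s1 = e XOR s0 = 0 XOR 1 = 1
s2 = s1 AND b = 1 AND 1 = 1
s3 = s2 AND s1 = 1 AND 1 = 1
s4 = s0 XOR s3 = 1 XOR 1 = 0
s5 = d OR s4 = 0 OR 0 = 0
So s5 = 0 as required.

a=1, b=1, c=0, d=0, e=0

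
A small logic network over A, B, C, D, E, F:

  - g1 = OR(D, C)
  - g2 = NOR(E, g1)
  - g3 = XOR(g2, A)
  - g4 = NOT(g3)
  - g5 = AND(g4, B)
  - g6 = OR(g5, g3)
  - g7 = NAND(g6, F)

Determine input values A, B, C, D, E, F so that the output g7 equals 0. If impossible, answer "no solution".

Check with A=1, B=0, C=1, D=1, E=0, F=1:
g1 = OR(D, C) = OR(1, 1) = 1
g2 = NOR(E, g1) = NOR(0, 1) = 0
g3 = XOR(g2, A) = XOR(0, 1) = 1
g4 = NOT(g3) = NOT 1 = 0
g5 = AND(g4, B) = AND(0, 0) = 0
g6 = OR(g5, g3) = OR(0, 1) = 1
g7 = NAND(g6, F) = NAND(1, 1) = 0
So g7 = 0 as required.

A=1, B=0, C=1, D=1, E=0, F=1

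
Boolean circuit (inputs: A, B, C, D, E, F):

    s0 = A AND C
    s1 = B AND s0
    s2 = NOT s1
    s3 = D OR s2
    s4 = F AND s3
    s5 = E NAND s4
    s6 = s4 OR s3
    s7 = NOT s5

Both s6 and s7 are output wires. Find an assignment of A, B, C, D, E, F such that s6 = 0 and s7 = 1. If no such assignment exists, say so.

no solution exists

Across all 64 input combinations, none give both s6 = 0 and s7 = 1.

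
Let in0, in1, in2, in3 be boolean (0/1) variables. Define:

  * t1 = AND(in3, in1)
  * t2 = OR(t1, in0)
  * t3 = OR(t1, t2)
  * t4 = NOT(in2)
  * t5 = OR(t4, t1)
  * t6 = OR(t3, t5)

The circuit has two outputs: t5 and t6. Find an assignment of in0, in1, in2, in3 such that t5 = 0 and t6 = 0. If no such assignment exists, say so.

in0=0, in1=1, in2=1, in3=0

Check with in0=0, in1=1, in2=1, in3=0:
t1 = AND(in3, in1) = AND(0, 1) = 0
t2 = OR(t1, in0) = OR(0, 0) = 0
t3 = OR(t1, t2) = OR(0, 0) = 0
t4 = NOT(in2) = NOT 1 = 0
t5 = OR(t4, t1) = OR(0, 0) = 0
t6 = OR(t3, t5) = OR(0, 0) = 0
So t5 = 0 and t6 = 0.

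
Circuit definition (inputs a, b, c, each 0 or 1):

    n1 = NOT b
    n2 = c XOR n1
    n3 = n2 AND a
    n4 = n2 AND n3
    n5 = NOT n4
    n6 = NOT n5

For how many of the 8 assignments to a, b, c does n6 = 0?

n6 = NOT n5 must be 0, so n5 = 1.
n5 = NOT n4 must be 1, so n4 = 0.
n4 = n2 AND n3 must be 0, so at least one of n2, n3 is 0.
Satisfying assignments:
  a=0, b=0, c=0
  a=0, b=0, c=1
  a=0, b=1, c=0
  a=0, b=1, c=1
  a=1, b=0, c=1
  a=1, b=1, c=0

6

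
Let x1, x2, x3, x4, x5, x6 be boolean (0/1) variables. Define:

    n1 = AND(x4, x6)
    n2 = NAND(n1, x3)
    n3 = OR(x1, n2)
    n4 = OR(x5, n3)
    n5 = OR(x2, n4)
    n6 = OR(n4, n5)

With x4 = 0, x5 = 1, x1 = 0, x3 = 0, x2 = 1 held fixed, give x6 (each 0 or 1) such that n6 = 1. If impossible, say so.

Check with x4 = 0, x5 = 1, x1 = 0, x3 = 0, x2 = 1 and x6=1:
n1 = AND(x4, x6) = AND(0, 1) = 0
n2 = NAND(n1, x3) = NAND(0, 0) = 1
n3 = OR(x1, n2) = OR(0, 1) = 1
n4 = OR(x5, n3) = OR(1, 1) = 1
n5 = OR(x2, n4) = OR(1, 1) = 1
n6 = OR(n4, n5) = OR(1, 1) = 1
So n6 = 1.

x6=1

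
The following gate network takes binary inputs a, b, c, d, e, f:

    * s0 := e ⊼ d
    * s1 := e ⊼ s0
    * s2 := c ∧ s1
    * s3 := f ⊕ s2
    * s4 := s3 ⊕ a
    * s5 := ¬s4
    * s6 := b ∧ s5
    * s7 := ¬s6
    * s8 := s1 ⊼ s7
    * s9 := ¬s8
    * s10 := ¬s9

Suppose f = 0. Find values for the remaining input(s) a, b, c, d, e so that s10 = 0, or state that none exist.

a=1, b=0, c=1, d=0, e=0

Check with f = 0 and a=1, b=0, c=1, d=0, e=0:
s0 = e ⊼ d = 0 ⊼ 0 = 1
s1 = e ⊼ s0 = 0 ⊼ 1 = 1
s2 = c ∧ s1 = 1 ∧ 1 = 1
s3 = f ⊕ s2 = 0 ⊕ 1 = 1
s4 = s3 ⊕ a = 1 ⊕ 1 = 0
s5 = ¬s4 = ¬0 = 1
s6 = b ∧ s5 = 0 ∧ 1 = 0
s7 = ¬s6 = ¬0 = 1
s8 = s1 ⊼ s7 = 1 ⊼ 1 = 0
s9 = ¬s8 = ¬0 = 1
s10 = ¬s9 = ¬1 = 0
So s10 = 0.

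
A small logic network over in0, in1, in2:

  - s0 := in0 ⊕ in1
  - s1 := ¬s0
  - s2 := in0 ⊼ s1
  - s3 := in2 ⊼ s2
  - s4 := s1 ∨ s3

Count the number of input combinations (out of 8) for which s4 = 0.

s4 = s1 ∨ s3 must be 0, so both s1 = 0 and s3 = 0.
s1 = ¬s0 must be 0, so s0 = 1.
Enumerating the 8 input combinations, 2 give s4 = 0 and 6 give s4 = 1.

2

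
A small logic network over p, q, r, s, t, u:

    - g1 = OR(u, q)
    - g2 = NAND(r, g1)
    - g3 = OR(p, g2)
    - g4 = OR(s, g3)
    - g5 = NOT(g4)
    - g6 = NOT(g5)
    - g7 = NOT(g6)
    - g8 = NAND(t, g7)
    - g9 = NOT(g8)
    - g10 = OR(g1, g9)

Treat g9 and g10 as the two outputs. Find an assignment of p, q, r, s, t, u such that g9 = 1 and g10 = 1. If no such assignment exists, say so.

p=0, q=1, r=1, s=0, t=1, u=0

Check with p=0, q=1, r=1, s=0, t=1, u=0:
g1 = OR(u, q) = OR(0, 1) = 1
g2 = NAND(r, g1) = NAND(1, 1) = 0
g3 = OR(p, g2) = OR(0, 0) = 0
g4 = OR(s, g3) = OR(0, 0) = 0
g5 = NOT(g4) = NOT 0 = 1
g6 = NOT(g5) = NOT 1 = 0
g7 = NOT(g6) = NOT 0 = 1
g8 = NAND(t, g7) = NAND(1, 1) = 0
g9 = NOT(g8) = NOT 0 = 1
g10 = OR(g1, g9) = OR(1, 1) = 1
So g9 = 1 and g10 = 1.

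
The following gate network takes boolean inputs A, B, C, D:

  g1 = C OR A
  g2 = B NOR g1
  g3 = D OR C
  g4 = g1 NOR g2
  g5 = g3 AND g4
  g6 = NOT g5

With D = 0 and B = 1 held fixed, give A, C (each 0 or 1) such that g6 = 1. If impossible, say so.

A=0, C=0

Check with D = 0 and B = 1 and A=0, C=0:
g1 = C OR A = 0 OR 0 = 0
g2 = B NOR g1 = 1 NOR 0 = 0
g3 = D OR C = 0 OR 0 = 0
g4 = g1 NOR g2 = 0 NOR 0 = 1
g5 = g3 AND g4 = 0 AND 1 = 0
g6 = NOT g5 = NOT 0 = 1
So g6 = 1.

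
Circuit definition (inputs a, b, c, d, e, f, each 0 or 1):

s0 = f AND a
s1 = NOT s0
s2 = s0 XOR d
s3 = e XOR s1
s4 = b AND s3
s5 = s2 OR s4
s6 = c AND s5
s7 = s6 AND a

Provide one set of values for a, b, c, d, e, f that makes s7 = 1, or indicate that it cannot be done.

Check with a=1, b=0, c=1, d=1, e=0, f=0:
s0 = f AND a = 0 AND 1 = 0
s1 = NOT s0 = NOT 0 = 1
s2 = s0 XOR d = 0 XOR 1 = 1
s3 = e XOR s1 = 0 XOR 1 = 1
s4 = b AND s3 = 0 AND 1 = 0
s5 = s2 OR s4 = 1 OR 0 = 1
s6 = c AND s5 = 1 AND 1 = 1
s7 = s6 AND a = 1 AND 1 = 1
So s7 = 1 as required.

a=1, b=0, c=1, d=1, e=0, f=0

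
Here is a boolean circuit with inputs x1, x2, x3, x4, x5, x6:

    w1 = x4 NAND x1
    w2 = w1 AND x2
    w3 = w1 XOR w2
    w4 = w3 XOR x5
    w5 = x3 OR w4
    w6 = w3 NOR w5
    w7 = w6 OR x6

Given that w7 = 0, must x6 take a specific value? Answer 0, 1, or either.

w7 = w6 OR x6 must be 0, so both w6 = 0 and x6 = 0.
w6 = w3 NOR w5 must be 0, so at least one of w3, w5 is 1.
Every assignment with w7 = 0 has x6 = 0; there are 27 such assignment(s).

0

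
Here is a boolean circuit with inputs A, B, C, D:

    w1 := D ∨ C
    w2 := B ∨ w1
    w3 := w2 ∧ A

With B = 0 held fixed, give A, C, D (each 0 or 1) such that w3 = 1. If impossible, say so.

A=1 C=1 D=0

Check with B = 0 and A=1, C=1, D=0:
w1 = D ∨ C = 0 ∨ 1 = 1
w2 = B ∨ w1 = 0 ∨ 1 = 1
w3 = w2 ∧ A = 1 ∧ 1 = 1
So w3 = 1.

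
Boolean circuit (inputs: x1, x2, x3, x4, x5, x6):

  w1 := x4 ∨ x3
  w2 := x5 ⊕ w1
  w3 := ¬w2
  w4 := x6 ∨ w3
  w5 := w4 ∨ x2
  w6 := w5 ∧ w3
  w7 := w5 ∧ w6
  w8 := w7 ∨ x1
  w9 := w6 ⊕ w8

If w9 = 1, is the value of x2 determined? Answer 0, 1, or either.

Both values of x2 occur among assignments with w9 = 1:
  x2=0: x1=1, x2=0, x3=0, x4=0, x5=1, x6=0
  x2=1: x1=1, x2=1, x3=0, x4=0, x5=1, x6=0

either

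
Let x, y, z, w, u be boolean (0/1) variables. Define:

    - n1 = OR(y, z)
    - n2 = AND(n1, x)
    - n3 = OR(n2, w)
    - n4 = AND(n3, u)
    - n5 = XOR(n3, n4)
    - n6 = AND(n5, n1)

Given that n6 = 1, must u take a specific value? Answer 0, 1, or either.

0

n6 = AND(n5, n1) must be 1, so both n5 = 1 and n1 = 1.
n5 = XOR(n3, n4) must be 1, so n3 and n4 differ.
Every assignment with n6 = 1 has u = 0; there are 9 such assignment(s).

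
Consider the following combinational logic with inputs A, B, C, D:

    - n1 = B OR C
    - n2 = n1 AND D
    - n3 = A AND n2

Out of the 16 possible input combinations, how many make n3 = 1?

n3 = A AND n2 must be 1, so both A = 1 and n2 = 1.
n2 = n1 AND D must be 1, so both n1 = 1 and D = 1.
Enumerating the 16 input combinations, 3 give n3 = 1 and 13 give n3 = 0.

3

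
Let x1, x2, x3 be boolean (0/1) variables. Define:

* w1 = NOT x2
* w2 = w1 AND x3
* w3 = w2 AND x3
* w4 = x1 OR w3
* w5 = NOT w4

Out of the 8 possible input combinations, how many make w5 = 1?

3

w5 = NOT w4 must be 1, so w4 = 0.
w4 = x1 OR w3 must be 0, so both x1 = 0 and w3 = 0.
w3 = w2 AND x3 must be 0, so at least one of w2, x3 is 0.
Satisfying assignments:
  x1=0, x2=0, x3=0
  x1=0, x2=1, x3=0
  x1=0, x2=1, x3=1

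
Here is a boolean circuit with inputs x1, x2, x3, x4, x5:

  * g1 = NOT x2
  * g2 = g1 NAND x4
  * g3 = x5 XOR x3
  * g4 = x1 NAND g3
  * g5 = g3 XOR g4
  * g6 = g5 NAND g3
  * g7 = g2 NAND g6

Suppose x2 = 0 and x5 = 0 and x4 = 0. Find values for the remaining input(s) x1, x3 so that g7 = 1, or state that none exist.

x1=1 x3=1

Check with x2 = 0 and x5 = 0 and x4 = 0 and x1=1, x3=1:
g1 = NOT x2 = NOT 0 = 1
g2 = g1 NAND x4 = 1 NAND 0 = 1
g3 = x5 XOR x3 = 0 XOR 1 = 1
g4 = x1 NAND g3 = 1 NAND 1 = 0
g5 = g3 XOR g4 = 1 XOR 0 = 1
g6 = g5 NAND g3 = 1 NAND 1 = 0
g7 = g2 NAND g6 = 1 NAND 0 = 1
So g7 = 1.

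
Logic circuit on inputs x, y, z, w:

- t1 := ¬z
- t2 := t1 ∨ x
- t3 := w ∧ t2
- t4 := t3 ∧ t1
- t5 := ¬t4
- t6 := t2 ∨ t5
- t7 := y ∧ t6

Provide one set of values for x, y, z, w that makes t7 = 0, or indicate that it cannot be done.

Check with x=1, y=0, z=0, w=0:
t1 = ¬z = ¬0 = 1
t2 = t1 ∨ x = 1 ∨ 1 = 1
t3 = w ∧ t2 = 0 ∧ 1 = 0
t4 = t3 ∧ t1 = 0 ∧ 1 = 0
t5 = ¬t4 = ¬0 = 1
t6 = t2 ∨ t5 = 1 ∨ 1 = 1
t7 = y ∧ t6 = 0 ∧ 1 = 0
So t7 = 0 as required.

x=1, y=0, z=0, w=0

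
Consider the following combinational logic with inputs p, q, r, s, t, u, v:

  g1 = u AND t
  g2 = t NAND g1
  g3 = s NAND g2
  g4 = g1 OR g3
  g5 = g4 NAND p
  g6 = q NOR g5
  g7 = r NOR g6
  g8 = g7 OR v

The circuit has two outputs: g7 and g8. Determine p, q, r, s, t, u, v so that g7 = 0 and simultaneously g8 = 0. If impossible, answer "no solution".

Check with p=1, q=0, r=1, s=1, t=0, u=1, v=0:
g1 = u AND t = 1 AND 0 = 0
g2 = t NAND g1 = 0 NAND 0 = 1
g3 = s NAND g2 = 1 NAND 1 = 0
g4 = g1 OR g3 = 0 OR 0 = 0
g5 = g4 NAND p = 0 NAND 1 = 1
g6 = q NOR g5 = 0 NOR 1 = 0
g7 = r NOR g6 = 1 NOR 0 = 0
g8 = g7 OR v = 0 OR 0 = 0
So g7 = 0 and g8 = 0.

p=1, q=0, r=1, s=1, t=0, u=1, v=0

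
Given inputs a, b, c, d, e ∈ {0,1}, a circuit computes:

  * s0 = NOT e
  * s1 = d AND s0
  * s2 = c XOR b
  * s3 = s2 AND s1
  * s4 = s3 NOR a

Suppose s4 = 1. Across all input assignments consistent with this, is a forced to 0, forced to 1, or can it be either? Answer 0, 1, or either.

s4 = s3 NOR a must be 1, so both s3 = 0 and a = 0.
s3 = s2 AND s1 must be 0, so at least one of s2, s1 is 0.
Every assignment with s4 = 1 has a = 0; there are 14 such assignment(s).

0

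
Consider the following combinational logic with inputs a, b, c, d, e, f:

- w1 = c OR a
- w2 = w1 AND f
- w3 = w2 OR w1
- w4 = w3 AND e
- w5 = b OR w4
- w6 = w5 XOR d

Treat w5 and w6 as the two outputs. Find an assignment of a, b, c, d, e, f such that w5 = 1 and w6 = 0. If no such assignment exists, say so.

Check with a=1 b=1 c=1 d=1 e=1 f=0:
w1 = c OR a = 1 OR 1 = 1
w2 = w1 AND f = 1 AND 0 = 0
w3 = w2 OR w1 = 0 OR 1 = 1
w4 = w3 AND e = 1 AND 1 = 1
w5 = b OR w4 = 1 OR 1 = 1
w6 = w5 XOR d = 1 XOR 1 = 0
So w5 = 1 and w6 = 0.

a=1 b=1 c=1 d=1 e=1 f=0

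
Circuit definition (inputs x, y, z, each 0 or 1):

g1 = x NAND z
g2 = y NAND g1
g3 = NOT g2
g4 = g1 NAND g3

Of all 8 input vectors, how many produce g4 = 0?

3

g4 = g1 NAND g3 must be 0, so both g1 = 1 and g3 = 1.
g1 = x NAND z must be 1, so at least one of x, z is 0.
Satisfying assignments:
  x=0, y=1, z=0
  x=0, y=1, z=1
  x=1, y=1, z=0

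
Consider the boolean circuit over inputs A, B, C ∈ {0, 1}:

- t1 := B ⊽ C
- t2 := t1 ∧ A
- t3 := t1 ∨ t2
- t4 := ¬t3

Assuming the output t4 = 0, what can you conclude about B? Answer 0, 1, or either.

0

t4 = ¬t3 must be 0, so t3 = 1.
Every assignment with t4 = 0 has B = 0; there are 2 such assignment(s).
  A=0, B=0, C=0
  A=1, B=0, C=0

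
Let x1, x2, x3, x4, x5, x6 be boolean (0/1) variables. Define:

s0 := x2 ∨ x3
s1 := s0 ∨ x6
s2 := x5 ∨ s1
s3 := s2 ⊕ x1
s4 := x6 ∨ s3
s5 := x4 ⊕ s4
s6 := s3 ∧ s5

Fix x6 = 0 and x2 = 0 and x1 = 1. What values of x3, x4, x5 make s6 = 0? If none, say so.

Check with x6 = 0 and x2 = 0 and x1 = 1 and x3=0, x4=1, x5=1:
s0 = x2 ∨ x3 = 0 ∨ 0 = 0
s1 = s0 ∨ x6 = 0 ∨ 0 = 0
s2 = x5 ∨ s1 = 1 ∨ 0 = 1
s3 = s2 ⊕ x1 = 1 ⊕ 1 = 0
s4 = x6 ∨ s3 = 0 ∨ 0 = 0
s5 = x4 ⊕ s4 = 1 ⊕ 0 = 1
s6 = s3 ∧ s5 = 0 ∧ 1 = 0
So s6 = 0.

x3=0 x4=1 x5=1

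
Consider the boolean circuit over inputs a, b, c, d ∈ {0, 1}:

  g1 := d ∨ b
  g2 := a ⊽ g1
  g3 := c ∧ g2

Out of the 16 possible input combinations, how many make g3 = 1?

g3 = c ∧ g2 must be 1, so both c = 1 and g2 = 1.
Enumerating the 16 input combinations, 1 give g3 = 1 and 15 give g3 = 0.

1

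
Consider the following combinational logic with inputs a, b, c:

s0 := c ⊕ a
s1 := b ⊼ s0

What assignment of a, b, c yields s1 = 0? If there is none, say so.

s1 = b ⊼ s0 must be 0, so both b = 1 and s0 = 1.
s0 = c ⊕ a must be 1, so c and a differ.
Check with a=0 b=1 c=1:
s0 = c ⊕ a = 1 ⊕ 0 = 1
s1 = b ⊼ s0 = 1 ⊼ 1 = 0
So s1 = 0 as required.

a=0 b=1 c=1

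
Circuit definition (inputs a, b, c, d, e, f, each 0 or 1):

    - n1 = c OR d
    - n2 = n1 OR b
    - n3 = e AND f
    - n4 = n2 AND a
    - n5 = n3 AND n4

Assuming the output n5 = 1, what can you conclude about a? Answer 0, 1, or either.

n5 = n3 AND n4 must be 1, so both n3 = 1 and n4 = 1.
Every assignment with n5 = 1 has a = 1; there are 7 such assignment(s).

1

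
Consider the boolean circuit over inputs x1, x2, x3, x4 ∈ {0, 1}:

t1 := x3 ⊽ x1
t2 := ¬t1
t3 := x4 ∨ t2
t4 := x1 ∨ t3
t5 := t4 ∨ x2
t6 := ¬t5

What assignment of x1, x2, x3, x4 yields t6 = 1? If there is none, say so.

t6 = ¬t5 must be 1, so t5 = 0.
Check with x1=0 x2=0 x3=0 x4=0:
t1 = x3 ⊽ x1 = 0 ⊽ 0 = 1
t2 = ¬t1 = ¬1 = 0
t3 = x4 ∨ t2 = 0 ∨ 0 = 0
t4 = x1 ∨ t3 = 0 ∨ 0 = 0
t5 = t4 ∨ x2 = 0 ∨ 0 = 0
t6 = ¬t5 = ¬0 = 1
So t6 = 1 as required.

x1=0 x2=0 x3=0 x4=0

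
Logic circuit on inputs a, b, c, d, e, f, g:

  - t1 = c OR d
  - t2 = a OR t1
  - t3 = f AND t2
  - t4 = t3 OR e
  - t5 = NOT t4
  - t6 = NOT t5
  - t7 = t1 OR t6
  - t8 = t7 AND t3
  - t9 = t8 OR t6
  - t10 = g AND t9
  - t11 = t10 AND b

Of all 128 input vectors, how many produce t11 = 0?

105

t11 = t10 AND b must be 0, so at least one of t10, b is 0.
Enumerating the 128 input combinations, 105 give t11 = 0 and 23 give t11 = 1.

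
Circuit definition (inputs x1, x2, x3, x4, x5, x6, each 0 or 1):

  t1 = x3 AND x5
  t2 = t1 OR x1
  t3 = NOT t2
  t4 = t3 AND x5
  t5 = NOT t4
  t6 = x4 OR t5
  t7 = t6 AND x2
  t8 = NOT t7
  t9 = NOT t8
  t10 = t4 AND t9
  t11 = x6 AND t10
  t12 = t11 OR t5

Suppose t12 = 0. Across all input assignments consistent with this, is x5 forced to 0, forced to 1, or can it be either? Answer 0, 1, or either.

t12 = t11 OR t5 must be 0, so both t11 = 0 and t5 = 0.
Every assignment with t12 = 0 has x5 = 1; there are 7 such assignment(s).

1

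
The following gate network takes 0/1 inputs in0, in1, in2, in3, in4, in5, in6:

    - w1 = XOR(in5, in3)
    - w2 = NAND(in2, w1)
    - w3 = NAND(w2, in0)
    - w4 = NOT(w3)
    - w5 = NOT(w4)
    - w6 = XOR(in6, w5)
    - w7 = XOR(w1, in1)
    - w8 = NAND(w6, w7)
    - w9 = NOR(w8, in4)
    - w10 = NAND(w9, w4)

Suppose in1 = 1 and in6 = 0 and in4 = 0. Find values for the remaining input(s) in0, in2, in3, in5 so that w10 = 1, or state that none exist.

in0=0 in2=1 in3=0 in5=0

w10 = NAND(w9, w4) must be 1, so at least one of w9, w4 is 0.
Check with in1 = 1 and in6 = 0 and in4 = 0 and in0=0, in2=1, in3=0, in5=0:
w1 = XOR(in5, in3) = XOR(0, 0) = 0
w2 = NAND(in2, w1) = NAND(1, 0) = 1
w3 = NAND(w2, in0) = NAND(1, 0) = 1
w4 = NOT(w3) = NOT 1 = 0
w5 = NOT(w4) = NOT 0 = 1
w6 = XOR(in6, w5) = XOR(0, 1) = 1
w7 = XOR(w1, in1) = XOR(0, 1) = 1
w8 = NAND(w6, w7) = NAND(1, 1) = 0
w9 = NOR(w8, in4) = NOR(0, 0) = 1
w10 = NAND(w9, w4) = NAND(1, 0) = 1
So w10 = 1.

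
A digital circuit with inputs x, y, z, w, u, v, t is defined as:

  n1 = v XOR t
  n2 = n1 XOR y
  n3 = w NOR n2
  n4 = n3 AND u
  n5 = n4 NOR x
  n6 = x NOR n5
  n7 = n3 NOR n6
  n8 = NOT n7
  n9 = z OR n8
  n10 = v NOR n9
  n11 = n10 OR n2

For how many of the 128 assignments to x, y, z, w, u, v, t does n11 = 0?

56

n11 = n10 OR n2 must be 0, so both n10 = 0 and n2 = 0.
n10 = v NOR n9 must be 0, so at least one of v, n9 is 1.
Enumerating the 128 input combinations, 56 give n11 = 0 and 72 give n11 = 1.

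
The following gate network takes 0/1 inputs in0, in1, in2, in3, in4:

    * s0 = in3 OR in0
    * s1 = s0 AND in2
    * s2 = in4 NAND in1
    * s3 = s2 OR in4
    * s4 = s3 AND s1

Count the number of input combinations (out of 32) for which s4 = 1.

12

s4 = s3 AND s1 must be 1, so both s3 = 1 and s1 = 1.
s3 = s2 OR in4 must be 1, so at least one of s2, in4 is 1.
s1 = s0 AND in2 must be 1, so both s0 = 1 and in2 = 1.
Enumerating the 32 input combinations, 12 give s4 = 1 and 20 give s4 = 0.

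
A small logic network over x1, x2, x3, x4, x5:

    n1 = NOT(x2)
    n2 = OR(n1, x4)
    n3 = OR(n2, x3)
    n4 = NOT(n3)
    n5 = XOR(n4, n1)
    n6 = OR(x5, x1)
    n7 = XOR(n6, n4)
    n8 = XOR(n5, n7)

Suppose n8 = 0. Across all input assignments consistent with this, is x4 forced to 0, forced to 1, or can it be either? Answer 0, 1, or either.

either

Both values of x4 occur among assignments with n8 = 0:
  x4=0: x1=0, x2=0, x3=0, x4=0, x5=1
  x4=1: x1=0, x2=0, x3=0, x4=1, x5=1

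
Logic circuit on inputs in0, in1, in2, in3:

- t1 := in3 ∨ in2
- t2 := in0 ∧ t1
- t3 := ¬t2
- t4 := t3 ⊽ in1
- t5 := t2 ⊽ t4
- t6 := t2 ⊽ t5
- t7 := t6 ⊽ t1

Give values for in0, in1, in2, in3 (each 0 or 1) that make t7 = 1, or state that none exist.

t7 = t6 ⊽ t1 must be 1, so both t6 = 0 and t1 = 0.
t6 = t2 ⊽ t5 must be 0, so at least one of t2, t5 is 1.
t1 = in3 ∨ in2 must be 0, so both in3 = 0 and in2 = 0.
Check with in0=1, in1=0, in2=0, in3=0:
t1 = in3 ∨ in2 = 0 ∨ 0 = 0
t2 = in0 ∧ t1 = 1 ∧ 0 = 0
t3 = ¬t2 = ¬0 = 1
t4 = t3 ⊽ in1 = 1 ⊽ 0 = 0
t5 = t2 ⊽ t4 = 0 ⊽ 0 = 1
t6 = t2 ⊽ t5 = 0 ⊽ 1 = 0
t7 = t6 ⊽ t1 = 0 ⊽ 0 = 1
So t7 = 1 as required.

in0=1, in1=0, in2=0, in3=0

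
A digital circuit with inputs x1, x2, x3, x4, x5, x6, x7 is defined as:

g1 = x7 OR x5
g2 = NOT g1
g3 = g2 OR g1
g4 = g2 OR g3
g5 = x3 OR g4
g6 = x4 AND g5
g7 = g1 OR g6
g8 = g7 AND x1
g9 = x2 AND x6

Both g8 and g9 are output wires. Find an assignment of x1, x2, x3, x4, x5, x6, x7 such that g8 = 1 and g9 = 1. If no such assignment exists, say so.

x1=1, x2=1, x3=0, x4=1, x5=1, x6=1, x7=1

Check with x1=1, x2=1, x3=0, x4=1, x5=1, x6=1, x7=1:
g1 = x7 OR x5 = 1 OR 1 = 1
g2 = NOT g1 = NOT 1 = 0
g3 = g2 OR g1 = 0 OR 1 = 1
g4 = g2 OR g3 = 0 OR 1 = 1
g5 = x3 OR g4 = 0 OR 1 = 1
g6 = x4 AND g5 = 1 AND 1 = 1
g7 = g1 OR g6 = 1 OR 1 = 1
g8 = g7 AND x1 = 1 AND 1 = 1
g9 = x2 AND x6 = 1 AND 1 = 1
So g8 = 1 and g9 = 1.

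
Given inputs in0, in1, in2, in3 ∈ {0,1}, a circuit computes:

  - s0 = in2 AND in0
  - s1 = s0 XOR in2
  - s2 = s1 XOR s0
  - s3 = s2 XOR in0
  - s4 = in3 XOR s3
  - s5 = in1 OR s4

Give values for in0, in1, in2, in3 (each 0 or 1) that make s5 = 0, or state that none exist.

s5 = in1 OR s4 must be 0, so both in1 = 0 and s4 = 0.
s4 = in3 XOR s3 must be 0, so in3 and s3 are equal.
Check with in0=0, in1=0, in2=1, in3=1:
s0 = in2 AND in0 = 1 AND 0 = 0
s1 = s0 XOR in2 = 0 XOR 1 = 1
s2 = s1 XOR s0 = 1 XOR 0 = 1
s3 = s2 XOR in0 = 1 XOR 0 = 1
s4 = in3 XOR s3 = 1 XOR 1 = 0
s5 = in1 OR s4 = 0 OR 0 = 0
So s5 = 0 as required.

in0=0, in1=0, in2=1, in3=1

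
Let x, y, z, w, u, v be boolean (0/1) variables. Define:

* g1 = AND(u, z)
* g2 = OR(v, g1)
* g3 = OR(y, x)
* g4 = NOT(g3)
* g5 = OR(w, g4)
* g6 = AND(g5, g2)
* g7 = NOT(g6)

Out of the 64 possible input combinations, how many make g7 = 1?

39

g7 = NOT(g6) must be 1, so g6 = 0.
Enumerating the 64 input combinations, 39 give g7 = 1 and 25 give g7 = 0.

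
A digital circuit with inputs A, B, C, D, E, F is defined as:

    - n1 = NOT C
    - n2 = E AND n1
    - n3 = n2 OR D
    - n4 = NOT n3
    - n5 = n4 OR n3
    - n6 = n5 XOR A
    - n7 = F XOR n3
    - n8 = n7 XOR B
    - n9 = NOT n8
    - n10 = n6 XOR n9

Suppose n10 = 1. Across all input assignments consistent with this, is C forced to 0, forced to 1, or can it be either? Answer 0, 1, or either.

Both values of C occur among assignments with n10 = 1:
  C=0: A=0, B=0, C=0, D=0, E=0, F=1
  C=1: A=0, B=0, C=1, D=0, E=0, F=1

either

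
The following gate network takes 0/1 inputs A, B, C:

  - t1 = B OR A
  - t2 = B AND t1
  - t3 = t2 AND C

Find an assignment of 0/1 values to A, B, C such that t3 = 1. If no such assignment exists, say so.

Check with A=0 B=1 C=1:
t1 = B OR A = 1 OR 0 = 1
t2 = B AND t1 = 1 AND 1 = 1
t3 = t2 AND C = 1 AND 1 = 1
So t3 = 1 as required.

A=0 B=1 C=1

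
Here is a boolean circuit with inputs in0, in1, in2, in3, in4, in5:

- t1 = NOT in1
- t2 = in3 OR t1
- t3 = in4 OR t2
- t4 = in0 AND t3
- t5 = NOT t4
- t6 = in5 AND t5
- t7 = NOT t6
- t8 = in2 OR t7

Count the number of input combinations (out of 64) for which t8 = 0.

9

t8 = in2 OR t7 must be 0, so both in2 = 0 and t7 = 0.
Enumerating the 64 input combinations, 9 give t8 = 0 and 55 give t8 = 1.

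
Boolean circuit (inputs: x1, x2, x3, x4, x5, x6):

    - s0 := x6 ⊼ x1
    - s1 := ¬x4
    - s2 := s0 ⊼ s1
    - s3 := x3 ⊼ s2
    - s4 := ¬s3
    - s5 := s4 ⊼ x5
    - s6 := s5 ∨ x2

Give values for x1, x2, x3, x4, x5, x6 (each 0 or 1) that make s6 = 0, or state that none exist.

s6 = s5 ∨ x2 must be 0, so both s5 = 0 and x2 = 0.
s5 = s4 ⊼ x5 must be 0, so both s4 = 1 and x5 = 1.
s4 = ¬s3 must be 1, so s3 = 0.
Check with x1=1, x2=0, x3=1, x4=1, x5=1, x6=1:
s0 = x6 ⊼ x1 = 1 ⊼ 1 = 0
s1 = ¬x4 = ¬1 = 0
s2 = s0 ⊼ s1 = 0 ⊼ 0 = 1
s3 = x3 ⊼ s2 = 1 ⊼ 1 = 0
s4 = ¬s3 = ¬0 = 1
s5 = s4 ⊼ x5 = 1 ⊼ 1 = 0
s6 = s5 ∨ x2 = 0 ∨ 0 = 0
So s6 = 0 as required.

x1=1, x2=0, x3=1, x4=1, x5=1, x6=1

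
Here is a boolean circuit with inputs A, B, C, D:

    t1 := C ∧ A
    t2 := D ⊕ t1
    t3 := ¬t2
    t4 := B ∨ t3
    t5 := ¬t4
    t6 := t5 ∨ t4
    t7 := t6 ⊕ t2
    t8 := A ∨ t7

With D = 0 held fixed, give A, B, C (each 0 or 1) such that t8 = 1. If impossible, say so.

A=1, B=0, C=0

Check with D = 0 and A=1, B=0, C=0:
t1 = C ∧ A = 0 ∧ 1 = 0
t2 = D ⊕ t1 = 0 ⊕ 0 = 0
t3 = ¬t2 = ¬0 = 1
t4 = B ∨ t3 = 0 ∨ 1 = 1
t5 = ¬t4 = ¬1 = 0
t6 = t5 ∨ t4 = 0 ∨ 1 = 1
t7 = t6 ⊕ t2 = 1 ⊕ 0 = 1
t8 = A ∨ t7 = 1 ∨ 1 = 1
So t8 = 1.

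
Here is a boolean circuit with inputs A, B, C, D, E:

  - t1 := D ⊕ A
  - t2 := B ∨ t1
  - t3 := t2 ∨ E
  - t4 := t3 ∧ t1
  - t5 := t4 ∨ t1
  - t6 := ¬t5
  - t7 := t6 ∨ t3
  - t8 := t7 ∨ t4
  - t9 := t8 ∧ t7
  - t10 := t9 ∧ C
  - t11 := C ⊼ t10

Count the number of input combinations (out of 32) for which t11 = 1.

16

t11 = C ⊼ t10 must be 1, so at least one of C, t10 is 0.
Enumerating the 32 input combinations, 16 give t11 = 1 and 16 give t11 = 0.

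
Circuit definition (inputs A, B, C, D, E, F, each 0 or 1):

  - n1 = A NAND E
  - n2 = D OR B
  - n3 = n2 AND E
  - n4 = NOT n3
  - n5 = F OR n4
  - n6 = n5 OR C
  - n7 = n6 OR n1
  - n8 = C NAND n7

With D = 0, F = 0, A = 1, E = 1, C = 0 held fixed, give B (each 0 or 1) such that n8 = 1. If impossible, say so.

n8 = C NAND n7 must be 1, so at least one of C, n7 is 0.
Check with D = 0, F = 0, A = 1, E = 1, C = 0 and B=0:
n1 = A NAND E = 1 NAND 1 = 0
n2 = D OR B = 0 OR 0 = 0
n3 = n2 AND E = 0 AND 1 = 0
n4 = NOT n3 = NOT 0 = 1
n5 = F OR n4 = 0 OR 1 = 1
n6 = n5 OR C = 1 OR 0 = 1
n7 = n6 OR n1 = 1 OR 0 = 1
n8 = C NAND n7 = 0 NAND 1 = 1
So n8 = 1.

B=0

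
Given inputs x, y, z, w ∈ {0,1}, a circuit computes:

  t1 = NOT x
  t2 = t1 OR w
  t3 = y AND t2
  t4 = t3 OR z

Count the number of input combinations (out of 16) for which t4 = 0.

5

t4 = t3 OR z must be 0, so both t3 = 0 and z = 0.
t3 = y AND t2 must be 0, so at least one of y, t2 is 0.
Enumerating the 16 input combinations, 5 give t4 = 0 and 11 give t4 = 1.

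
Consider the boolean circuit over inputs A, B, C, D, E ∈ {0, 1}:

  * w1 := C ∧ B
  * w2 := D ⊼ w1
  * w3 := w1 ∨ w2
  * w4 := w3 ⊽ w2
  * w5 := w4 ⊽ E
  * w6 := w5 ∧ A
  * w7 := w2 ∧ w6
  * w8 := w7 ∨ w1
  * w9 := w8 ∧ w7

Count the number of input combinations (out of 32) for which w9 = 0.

25

w9 = w8 ∧ w7 must be 0, so at least one of w8, w7 is 0.
Enumerating the 32 input combinations, 25 give w9 = 0 and 7 give w9 = 1.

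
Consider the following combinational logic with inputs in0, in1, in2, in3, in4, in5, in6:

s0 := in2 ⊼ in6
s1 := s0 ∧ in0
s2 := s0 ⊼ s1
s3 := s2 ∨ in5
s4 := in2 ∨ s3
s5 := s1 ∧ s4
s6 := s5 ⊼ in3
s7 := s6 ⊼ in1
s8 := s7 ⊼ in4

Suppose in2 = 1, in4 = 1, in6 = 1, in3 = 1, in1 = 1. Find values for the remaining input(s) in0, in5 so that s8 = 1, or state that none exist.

Check with in2 = 1, in4 = 1, in6 = 1, in3 = 1, in1 = 1 and in0=1, in5=0:
s0 = in2 ⊼ in6 = 1 ⊼ 1 = 0
s1 = s0 ∧ in0 = 0 ∧ 1 = 0
s2 = s0 ⊼ s1 = 0 ⊼ 0 = 1
s3 = s2 ∨ in5 = 1 ∨ 0 = 1
s4 = in2 ∨ s3 = 1 ∨ 1 = 1
s5 = s1 ∧ s4 = 0 ∧ 1 = 0
s6 = s5 ⊼ in3 = 0 ⊼ 1 = 1
s7 = s6 ⊼ in1 = 1 ⊼ 1 = 0
s8 = s7 ⊼ in4 = 0 ⊼ 1 = 1
So s8 = 1.

in0=1, in5=0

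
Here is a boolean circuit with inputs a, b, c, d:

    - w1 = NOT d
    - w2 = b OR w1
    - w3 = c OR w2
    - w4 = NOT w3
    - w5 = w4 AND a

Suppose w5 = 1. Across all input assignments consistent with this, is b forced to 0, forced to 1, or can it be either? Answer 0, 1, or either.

0

w5 = w4 AND a must be 1, so both w4 = 1 and a = 1.
w4 = NOT w3 must be 1, so w3 = 0.
w3 = c OR w2 must be 0, so both c = 0 and w2 = 0.
Every assignment with w5 = 1 has b = 0; there are 1 such assignment(s).
  a=1, b=0, c=0, d=1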